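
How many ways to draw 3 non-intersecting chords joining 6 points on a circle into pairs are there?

5

Non-crossing perfect matchings of 2n points on a circle are counted by C_n; with 6 points, n = 3.
C_3 = 5.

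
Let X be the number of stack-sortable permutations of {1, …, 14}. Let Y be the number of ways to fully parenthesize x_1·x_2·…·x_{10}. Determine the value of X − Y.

2669578

By Knuth's characterisation, the stack-sortable permutations of length 14 are the 231-avoiders, numbering C_14. So X = C_14 = 2674440.
Bracketing 10 factors into binary products is counted by C_{10−1} = C_9. So Y = C_9 = 4862.
X − Y = 2674440 − 4862 = 2669578.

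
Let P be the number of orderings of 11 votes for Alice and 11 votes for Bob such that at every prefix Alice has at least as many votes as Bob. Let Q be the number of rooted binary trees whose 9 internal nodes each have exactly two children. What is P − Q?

Reading a vote for the leader as '(' and for the other as ')' turns such a sequence into a balanced string of 11 pairs, so the count is C_11. So P = C_11 = 58786.
The number of full binary trees on 9 internal nodes is the Catalan number C_9. So Q = C_9 = 4862.
P − Q = 58786 − 4862 = 53924.

53924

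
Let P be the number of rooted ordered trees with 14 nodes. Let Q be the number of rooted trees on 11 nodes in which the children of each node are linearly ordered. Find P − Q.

726104

A rooted plane tree on 14 nodes has 13 edges, and such trees are counted by C_13. So P = C_13 = 742900.
Rooted ordered (plane) trees on m nodes have m−1 edges and are counted by C_{m−1}; m = 11 gives C_10. So Q = C_10 = 16796.
P − Q = 742900 − 16796 = 726104.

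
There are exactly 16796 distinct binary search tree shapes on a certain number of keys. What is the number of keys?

Binary search tree shapes on n keys are counted by C_n, and C_10 = 16796.

10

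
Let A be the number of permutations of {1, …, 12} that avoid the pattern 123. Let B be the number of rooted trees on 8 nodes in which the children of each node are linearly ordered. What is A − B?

207583

Permutations of [n] avoiding any single length-3 pattern are counted by C_n; here n = 12. So A = C_12 = 208012.
Rooted ordered (plane) trees on m nodes have m−1 edges and are counted by C_{m−1}; m = 8 gives C_7. So B = C_7 = 429.
A − B = 208012 − 429 = 207583.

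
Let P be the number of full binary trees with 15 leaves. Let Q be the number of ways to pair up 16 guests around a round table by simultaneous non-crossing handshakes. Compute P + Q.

2675870

Full binary trees with 15 leaves have 15−1 = 14 internal nodes, so there are C_14 of them. So P = C_14 = 2674440.
With 16 = 2·8 people, non-crossing handshake pairings are non-crossing perfect matchings on a circle, counted by C_8. So Q = C_8 = 1430.
P + Q = 2674440 + 1430 = 2675870.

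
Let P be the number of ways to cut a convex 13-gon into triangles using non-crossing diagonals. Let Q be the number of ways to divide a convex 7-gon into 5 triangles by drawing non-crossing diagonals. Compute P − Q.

A convex 13-gon is triangulated into 11 triangles, and the number of such triangulations is the Catalan number C_{13−2} = C_11. So P = C_11 = 58786.
The number of triangulations of a 7-gon is the Catalan number C_5 (index = sides − 2). So Q = C_5 = 42.
P − Q = 58786 − 42 = 58744.

58744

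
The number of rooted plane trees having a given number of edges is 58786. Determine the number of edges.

Rooted ordered trees with n edges are counted by C_n; 58786 = C_11.

11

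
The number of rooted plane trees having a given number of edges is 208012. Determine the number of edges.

12

Rooted ordered trees with n edges are counted by C_n. The Catalan number equal to 208012 is C_12.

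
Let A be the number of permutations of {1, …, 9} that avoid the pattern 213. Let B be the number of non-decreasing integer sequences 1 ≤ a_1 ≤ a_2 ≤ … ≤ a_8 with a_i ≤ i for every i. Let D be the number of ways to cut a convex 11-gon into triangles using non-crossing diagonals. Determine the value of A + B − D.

1430

For any fixed pattern of length 3, the pattern-avoiding permutations of [9] number C_9. So A = C_9 = 4862.
Such sub-staircase sequences of length n are counted by C_n; here n = 8. So B = C_8 = 1430.
Triangulations of a convex m-gon are counted by C_{m−2}; with m = 11 this is C_9. So D = C_9 = 4862.
A + B − D = 4862 + 1430 − 4862 = 1430.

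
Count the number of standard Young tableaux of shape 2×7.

Standard Young tableaux of shape 2×n are counted by C_n; here n = 7.
C_7 = C(14,7)/8 = 3432/8 = 429.

429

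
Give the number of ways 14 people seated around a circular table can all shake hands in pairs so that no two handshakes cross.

429

With 14 = 2·7 people, non-crossing handshake pairings are non-crossing perfect matchings on a circle, counted by C_7.
C_7 = C(14,7)/8 = 3432/8 = 429.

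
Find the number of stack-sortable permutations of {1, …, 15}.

9694845

Stack-sortable permutations are exactly the 231-avoiding ones, counted by C_n; here n = 15.
C_15 = C(30,15)/16 = 155117520/16 = 9694845.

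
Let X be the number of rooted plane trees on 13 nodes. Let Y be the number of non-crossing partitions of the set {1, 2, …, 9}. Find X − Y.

A rooted plane tree on 13 nodes has 12 edges, and such trees are counted by C_12. So X = C_12 = 208012.
Non-crossing partitions of an n-element set are counted by C_n; here n = 9. So Y = C_9 = 4862.
X − Y = 208012 − 4862 = 203150.

203150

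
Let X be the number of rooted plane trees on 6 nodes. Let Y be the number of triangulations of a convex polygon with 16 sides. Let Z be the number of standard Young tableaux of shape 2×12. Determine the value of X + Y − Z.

Rooted ordered (plane) trees on m nodes have m−1 edges and are counted by C_{m−1}; m = 6 gives C_5. So X = C_5 = 42.
A convex 16-gon is triangulated into 14 triangles, and the number of such triangulations is the Catalan number C_{16−2} = C_14. So Y = C_14 = 2674440.
Standard Young tableaux of shape 2×n are counted by C_n; here n = 12. So Z = C_12 = 208012.
X + Y − Z = 42 + 2674440 − 208012 = 2466470.

2466470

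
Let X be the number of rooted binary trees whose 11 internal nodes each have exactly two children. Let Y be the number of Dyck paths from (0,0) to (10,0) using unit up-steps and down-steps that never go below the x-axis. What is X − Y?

Full binary trees with n internal nodes are counted by C_n; here n = 11. So X = C_11 = 58786.
Dyck paths of semilength n (length 2n) are counted by C_n; here n = 5. So Y = C_5 = 42.
X − Y = 58786 − 42 = 58744.

58744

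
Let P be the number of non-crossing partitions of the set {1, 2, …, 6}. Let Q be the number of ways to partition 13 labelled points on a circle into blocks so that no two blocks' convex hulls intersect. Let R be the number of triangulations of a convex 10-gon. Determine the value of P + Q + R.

744462

The non-crossing partitions of [6] form a lattice of size C_6. So P = C_6 = 132.
Non-crossing partitions of an n-element set are counted by C_n; here n = 13. So Q = C_13 = 742900.
Triangulations of a convex m-gon are counted by C_{m−2}; with m = 10 this is C_8. So R = C_8 = 1430.
P + Q + R = 132 + 742900 + 1430 = 744462.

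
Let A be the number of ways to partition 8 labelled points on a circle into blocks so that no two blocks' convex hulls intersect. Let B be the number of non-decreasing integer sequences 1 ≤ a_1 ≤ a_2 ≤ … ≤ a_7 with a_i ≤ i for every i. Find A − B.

1001

Non-crossing partitions of an n-element set are counted by C_n; here n = 8. So A = C_8 = 1430.
Weakly increasing sequences with a_i ≤ i biject with Dyck paths of semilength 7, so there are C_7. So B = C_7 = 429.
A − B = 1430 − 429 = 1001.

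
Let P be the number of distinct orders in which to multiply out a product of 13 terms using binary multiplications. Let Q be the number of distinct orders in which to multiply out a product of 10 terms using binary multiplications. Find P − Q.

203150

Ways to associate a product of 13 factors correspond to binary trees on 13 leaves, so the count is C_12. So P = C_12 = 208012.
Parenthesizations of m factors correspond to full binary trees with m leaves, counted by C_{m−1}; m = 10 gives C_9. So Q = C_9 = 4862.
P − Q = 208012 − 4862 = 203150.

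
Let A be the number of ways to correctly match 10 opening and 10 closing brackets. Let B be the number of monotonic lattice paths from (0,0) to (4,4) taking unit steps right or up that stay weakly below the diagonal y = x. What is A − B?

16782

Balanced strings of n pairs of brackets are counted by C_n; here n = 10. So A = C_10 = 16796.
Sub-diagonal monotone paths from (0,0) to (4,4) biject with Dyck paths of semilength 4, giving C_4. So B = C_4 = 14.
A − B = 16796 − 14 = 16782.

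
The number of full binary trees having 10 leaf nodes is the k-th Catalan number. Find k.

A full binary tree with L leaves has L−1 internal nodes and is counted by C_{L−1}; L = 10 gives C_9.

9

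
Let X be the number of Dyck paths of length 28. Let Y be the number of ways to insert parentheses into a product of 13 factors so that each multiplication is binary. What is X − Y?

2466428

Paths of 14 up- and 14 down-steps that never dip below the axis are Dyck paths; their count is C_14. So X = C_14 = 2674440.
Ways to associate a product of 13 factors correspond to binary trees on 13 leaves, so the count is C_12. So Y = C_12 = 208012.
X − Y = 2674440 − 208012 = 2466428.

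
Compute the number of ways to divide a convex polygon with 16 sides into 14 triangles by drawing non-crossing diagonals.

A convex 16-gon is triangulated into 14 triangles, and the number of such triangulations is the Catalan number C_{16−2} = C_14.
C_14 = C(28,14)/15 = 40116600/15 = 2674440.

2674440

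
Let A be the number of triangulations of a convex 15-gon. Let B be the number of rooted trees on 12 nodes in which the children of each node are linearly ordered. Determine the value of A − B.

684114

Triangulations of a convex m-gon are counted by C_{m−2}; with m = 15 this is C_13. So A = C_13 = 742900.
Rooted ordered (plane) trees on m nodes have m−1 edges and are counted by C_{m−1}; m = 12 gives C_11. So B = C_11 = 58786.
A − B = 742900 − 58786 = 684114.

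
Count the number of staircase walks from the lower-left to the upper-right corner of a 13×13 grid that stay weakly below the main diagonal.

Monotone paths in an n×n grid that stay weakly below the diagonal are counted by C_n; here n = 13.
C_13 = C(26,13)/14 = 10400600/14 = 742900.

742900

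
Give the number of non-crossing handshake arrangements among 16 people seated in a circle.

Non-crossing handshake pairings of 2n people are counted by C_n; 16 people gives n = 8.
C_8 = 1430.

1430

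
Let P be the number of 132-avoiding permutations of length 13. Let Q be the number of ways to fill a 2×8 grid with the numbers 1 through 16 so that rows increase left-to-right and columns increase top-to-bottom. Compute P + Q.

Permutations of [n] avoiding any single length-3 pattern are counted by C_n; here n = 13. So P = C_13 = 742900.
By the hook-length formula (or a Dyck-path bijection), SYT of shape 2×8 number C_8. So Q = C_8 = 1430.
P + Q = 742900 + 1430 = 744330.

744330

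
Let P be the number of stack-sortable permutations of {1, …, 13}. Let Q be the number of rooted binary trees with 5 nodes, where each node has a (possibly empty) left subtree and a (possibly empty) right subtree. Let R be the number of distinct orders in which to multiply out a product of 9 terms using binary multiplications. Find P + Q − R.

741512

By Knuth's characterisation, the stack-sortable permutations of length 13 are the 231-avoiders, numbering C_13. So P = C_13 = 742900.
Binary trees (left/right distinguished) on n nodes are counted by C_n; here n = 5. So Q = C_5 = 42.
Ways to associate a product of 9 factors correspond to binary trees on 9 leaves, so the count is C_8. So R = C_8 = 1430.
P + Q − R = 742900 + 42 − 1430 = 741512.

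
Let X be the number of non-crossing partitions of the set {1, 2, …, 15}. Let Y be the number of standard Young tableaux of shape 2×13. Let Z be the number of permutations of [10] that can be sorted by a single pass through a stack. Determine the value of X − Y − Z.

8935149

Non-crossing partitions of an n-element set are counted by C_n; here n = 15. So X = C_15 = 9694845.
Standard Young tableaux of shape 2×n are counted by C_n; here n = 13. So Y = C_13 = 742900.
By Knuth's characterisation, the stack-sortable permutations of length 10 are the 231-avoiders, numbering C_10. So Z = C_10 = 16796.
X − Y − Z = 9694845 − 742900 − 16796 = 8935149.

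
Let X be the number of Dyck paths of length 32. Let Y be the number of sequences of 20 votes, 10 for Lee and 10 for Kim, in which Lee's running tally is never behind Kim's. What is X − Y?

Paths of 16 up- and 16 down-steps that never dip below the axis are Dyck paths; their count is C_16. So X = C_16 = 35357670.
Reading a vote for the leader as '(' and for the other as ')' turns such a sequence into a balanced string of 10 pairs, so the count is C_10. So Y = C_10 = 16796.
X − Y = 35357670 − 16796 = 35340874.

35340874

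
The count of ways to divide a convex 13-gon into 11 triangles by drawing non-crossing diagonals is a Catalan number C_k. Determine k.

11

Triangulations of a convex m-gon are counted by C_{m−2}; with m = 13 this is C_11.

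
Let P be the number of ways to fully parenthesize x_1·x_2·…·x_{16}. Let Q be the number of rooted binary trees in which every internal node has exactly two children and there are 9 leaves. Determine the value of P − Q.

Ways to associate a product of 16 factors correspond to binary trees on 16 leaves, so the count is C_15. So P = C_15 = 9694845.
A full binary tree with L leaves has L−1 internal nodes and is counted by C_{L−1}; L = 9 gives C_8. So Q = C_8 = 1430.
P − Q = 9694845 − 1430 = 9693415.

9693415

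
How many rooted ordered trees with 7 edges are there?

Rooted ordered trees with n edges are counted by C_n; here n = 7.
C_7 = C(14,7)/8 = 3432/8 = 429.

429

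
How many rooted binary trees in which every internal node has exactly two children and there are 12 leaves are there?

58786

A full binary tree with L leaves has L−1 internal nodes and is counted by C_{L−1}; L = 12 gives C_11.
C_11 = 58786.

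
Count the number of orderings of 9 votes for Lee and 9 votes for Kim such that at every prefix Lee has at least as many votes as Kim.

Reading a vote for the leader as '(' and for the other as ')' turns such a sequence into a balanced string of 9 pairs, so the count is C_9.
C_9 = C(18,9)/10 = 48620/10 = 4862.

4862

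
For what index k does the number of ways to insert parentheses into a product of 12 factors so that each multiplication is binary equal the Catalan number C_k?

Ways to associate a product of 12 factors correspond to binary trees on 12 leaves, so the count is C_11.

11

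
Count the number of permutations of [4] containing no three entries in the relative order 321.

14

For any fixed pattern of length 3, the pattern-avoiding permutations of [4] number C_4.
C_4 = C(8,4)/5 = 70/5 = 14.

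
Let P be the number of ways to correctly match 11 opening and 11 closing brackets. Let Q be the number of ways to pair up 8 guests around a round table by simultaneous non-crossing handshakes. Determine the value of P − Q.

58772

A balanced arrangement of 11 bracket pairs is a Dyck word of semilength 11, so the count is C_11. So P = C_11 = 58786.
Non-crossing handshake pairings of 2n people are counted by C_n; 8 people gives n = 4. So Q = C_4 = 14.
P − Q = 58786 − 14 = 58772.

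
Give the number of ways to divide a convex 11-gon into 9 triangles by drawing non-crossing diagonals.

4862

A convex 11-gon is triangulated into 9 triangles, and the number of such triangulations is the Catalan number C_{11−2} = C_9.
C_9 = 4862.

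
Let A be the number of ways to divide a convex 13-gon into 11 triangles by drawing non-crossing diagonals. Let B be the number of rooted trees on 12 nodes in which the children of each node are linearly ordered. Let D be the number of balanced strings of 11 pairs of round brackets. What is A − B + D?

A convex 13-gon is triangulated into 11 triangles, and the number of such triangulations is the Catalan number C_{13−2} = C_11. So A = C_11 = 58786.
A rooted plane tree on 12 nodes has 11 edges, and such trees are counted by C_11. So B = C_11 = 58786.
A balanced arrangement of 11 bracket pairs is a Dyck word of semilength 11, so the count is C_11. So D = C_11 = 58786.
A − B + D = 58786 − 58786 + 58786 = 58786.

58786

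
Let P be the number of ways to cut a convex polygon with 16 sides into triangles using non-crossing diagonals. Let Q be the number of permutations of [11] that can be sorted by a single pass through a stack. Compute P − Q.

2615654

The number of triangulations of a 16-gon is the Catalan number C_14 (index = sides − 2). So P = C_14 = 2674440.
Stack-sortable permutations are exactly the 231-avoiding ones, counted by C_n; here n = 11. So Q = C_11 = 58786.
P − Q = 2674440 − 58786 = 2615654.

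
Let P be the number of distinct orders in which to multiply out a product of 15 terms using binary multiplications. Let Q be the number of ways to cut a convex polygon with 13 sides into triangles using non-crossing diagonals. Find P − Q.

2615654

Ways to associate a product of 15 factors correspond to binary trees on 15 leaves, so the count is C_14. So P = C_14 = 2674440.
A convex 13-gon is triangulated into 11 triangles, and the number of such triangulations is the Catalan number C_{13−2} = C_11. So Q = C_11 = 58786.
P − Q = 2674440 − 58786 = 2615654.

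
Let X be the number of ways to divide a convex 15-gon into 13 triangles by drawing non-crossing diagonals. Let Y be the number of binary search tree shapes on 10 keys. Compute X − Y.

A convex 15-gon is triangulated into 13 triangles, and the number of such triangulations is the Catalan number C_{15−2} = C_13. So X = C_13 = 742900.
Binary trees (left/right distinguished) on n nodes are counted by C_n; here n = 10. So Y = C_10 = 16796.
X − Y = 742900 − 16796 = 726104.

726104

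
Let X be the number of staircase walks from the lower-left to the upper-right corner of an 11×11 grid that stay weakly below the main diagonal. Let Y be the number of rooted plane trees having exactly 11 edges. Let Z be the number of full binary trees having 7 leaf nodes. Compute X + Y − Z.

117440

Monotone paths in an n×n grid that stay weakly below the diagonal are counted by C_n; here n = 11. So X = C_11 = 58786.
Rooted ordered trees with n edges are counted by C_n; here n = 11. So Y = C_11 = 58786.
Full binary trees with 7 leaves have 7−1 = 6 internal nodes, so there are C_6 of them. So Z = C_6 = 132.
X + Y − Z = 58786 + 58786 − 132 = 117440.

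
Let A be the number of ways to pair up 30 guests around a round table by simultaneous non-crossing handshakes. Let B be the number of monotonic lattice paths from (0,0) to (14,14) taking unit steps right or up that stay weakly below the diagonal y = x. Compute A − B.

Non-crossing handshake pairings of 2n people are counted by C_n; 30 people gives n = 15. So A = C_15 = 9694845.
Sub-diagonal monotone paths from (0,0) to (14,14) biject with Dyck paths of semilength 14, giving C_14. So B = C_14 = 2674440.
A − B = 9694845 − 2674440 = 7020405.

7020405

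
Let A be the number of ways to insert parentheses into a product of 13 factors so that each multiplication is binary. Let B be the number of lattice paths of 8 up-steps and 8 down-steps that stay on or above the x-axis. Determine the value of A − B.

206582

Parenthesizations of m factors correspond to full binary trees with m leaves, counted by C_{m−1}; m = 13 gives C_12. So A = C_12 = 208012.
Dyck paths of semilength n (length 2n) are counted by C_n; here n = 8. So B = C_8 = 1430.
A − B = 208012 − 1430 = 206582.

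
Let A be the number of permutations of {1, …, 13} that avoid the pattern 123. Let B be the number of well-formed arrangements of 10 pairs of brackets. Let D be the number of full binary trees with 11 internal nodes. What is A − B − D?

For any fixed pattern of length 3, the pattern-avoiding permutations of [13] number C_13. So A = C_13 = 742900.
With 10 pairs the number of balanced bracket strings is the Catalan number C_10. So B = C_10 = 16796.
The number of full binary trees on 11 internal nodes is the Catalan number C_11. So D = C_11 = 58786.
A − B − D = 742900 − 16796 − 58786 = 667318.

667318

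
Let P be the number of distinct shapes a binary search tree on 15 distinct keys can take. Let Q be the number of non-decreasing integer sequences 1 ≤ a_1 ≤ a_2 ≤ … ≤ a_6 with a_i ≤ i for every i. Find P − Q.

9694713

Rooted binary trees with 15 nodes (each child slot possibly empty) number C_15. So P = C_15 = 9694845.
Weakly increasing sequences with a_i ≤ i biject with Dyck paths of semilength 6, so there are C_6. So Q = C_6 = 132.
P − Q = 9694845 − 132 = 9694713.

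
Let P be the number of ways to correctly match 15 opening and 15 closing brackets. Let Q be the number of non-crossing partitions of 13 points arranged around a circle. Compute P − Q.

Balanced strings of n pairs of brackets are counted by C_n; here n = 15. So P = C_15 = 9694845.
Non-crossing partitions of an n-element set are counted by C_n; here n = 13. So Q = C_13 = 742900.
P − Q = 9694845 − 742900 = 8951945.

8951945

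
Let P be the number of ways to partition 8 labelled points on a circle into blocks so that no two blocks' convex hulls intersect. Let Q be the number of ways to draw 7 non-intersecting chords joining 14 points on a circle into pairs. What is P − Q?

1001

Non-crossing partitions of an n-element set are counted by C_n; here n = 8. So P = C_8 = 1430.
Pairing 14 circle points by 7 non-crossing chords gives C_7 matchings. So Q = C_7 = 429.
P − Q = 1430 − 429 = 1001.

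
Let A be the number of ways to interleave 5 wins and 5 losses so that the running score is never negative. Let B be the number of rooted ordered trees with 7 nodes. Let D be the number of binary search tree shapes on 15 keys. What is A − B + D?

Reading a vote for the leader as '(' and for the other as ')' turns such a sequence into a balanced string of 5 pairs, so the count is C_5. So A = C_5 = 42.
Rooted ordered (plane) trees on m nodes have m−1 edges and are counted by C_{m−1}; m = 7 gives C_6. So B = C_6 = 132.
There are C_n binary search tree shapes on n keys; with n = 15 that is C_15. So D = C_15 = 9694845.
A − B + D = 42 − 132 + 9694845 = 9694755.

9694755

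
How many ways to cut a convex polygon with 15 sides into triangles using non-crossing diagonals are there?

742900

The number of triangulations of a 15-gon is the Catalan number C_13 (index = sides − 2).
C_13 = 742900.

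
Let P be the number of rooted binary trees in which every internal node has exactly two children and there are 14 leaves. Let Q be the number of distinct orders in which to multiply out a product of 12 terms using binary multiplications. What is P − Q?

A full binary tree with L leaves has L−1 internal nodes and is counted by C_{L−1}; L = 14 gives C_13. So P = C_13 = 742900.
Bracketing 12 factors into binary products is counted by C_{12−1} = C_11. So Q = C_11 = 58786.
P − Q = 742900 − 58786 = 684114.

684114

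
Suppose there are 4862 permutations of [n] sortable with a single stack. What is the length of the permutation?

9

Stack-sortable permutations of [n] are counted by C_n; 4862 = C_9.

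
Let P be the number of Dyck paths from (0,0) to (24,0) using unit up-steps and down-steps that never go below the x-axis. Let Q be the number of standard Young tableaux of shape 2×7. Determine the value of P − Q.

Dyck paths of semilength n (length 2n) are counted by C_n; here n = 12. So P = C_12 = 208012.
By the hook-length formula (or a Dyck-path bijection), SYT of shape 2×7 number C_7. So Q = C_7 = 429.
P − Q = 208012 − 429 = 207583.

207583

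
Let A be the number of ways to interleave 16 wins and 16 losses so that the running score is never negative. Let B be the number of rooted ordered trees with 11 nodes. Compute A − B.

Reading a vote for the leader as '(' and for the other as ')' turns such a sequence into a balanced string of 16 pairs, so the count is C_16. So A = C_16 = 35357670.
A rooted plane tree on 11 nodes has 10 edges, and such trees are counted by C_10. So B = C_10 = 16796.
A − B = 35357670 − 16796 = 35340874.

35340874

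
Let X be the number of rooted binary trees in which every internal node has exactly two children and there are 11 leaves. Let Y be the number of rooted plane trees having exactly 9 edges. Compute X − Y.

A full binary tree with L leaves has L−1 internal nodes and is counted by C_{L−1}; L = 11 gives C_10. So X = C_10 = 16796.
Rooted ordered trees with n edges are counted by C_n; here n = 9. So Y = C_9 = 4862.
X − Y = 16796 − 4862 = 11934.

11934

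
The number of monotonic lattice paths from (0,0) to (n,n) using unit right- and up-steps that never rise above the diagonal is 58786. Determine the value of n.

Such diagonal-avoiding paths in an n×n grid are counted by C_n. The Catalan number equal to 58786 is C_11.

11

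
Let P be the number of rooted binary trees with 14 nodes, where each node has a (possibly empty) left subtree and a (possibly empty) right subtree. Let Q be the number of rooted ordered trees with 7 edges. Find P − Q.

2674011

Rooted binary trees with 14 nodes (each child slot possibly empty) number C_14. So P = C_14 = 2674440.
Rooted ordered trees with n edges are counted by C_n; here n = 7. So Q = C_7 = 429.
P − Q = 2674440 − 429 = 2674011.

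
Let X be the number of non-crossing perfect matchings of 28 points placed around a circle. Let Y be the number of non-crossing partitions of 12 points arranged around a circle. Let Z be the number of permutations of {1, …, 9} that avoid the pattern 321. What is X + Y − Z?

Non-crossing perfect matchings of 2n points on a circle are counted by C_n; with 28 points, n = 14. So X = C_14 = 2674440.
Non-crossing partitions of an n-element set are counted by C_n; here n = 12. So Y = C_12 = 208012.
Permutations of [n] avoiding any single length-3 pattern are counted by C_n; here n = 9. So Z = C_9 = 4862.
X + Y − Z = 2674440 + 208012 − 4862 = 2877590.

2877590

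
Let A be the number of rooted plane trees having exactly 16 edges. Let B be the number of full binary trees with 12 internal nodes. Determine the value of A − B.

35149658

Rooted ordered trees with n edges are counted by C_n; here n = 16. So A = C_16 = 35357670.
The number of full binary trees on 12 internal nodes is the Catalan number C_12. So B = C_12 = 208012.
A − B = 35357670 − 208012 = 35149658.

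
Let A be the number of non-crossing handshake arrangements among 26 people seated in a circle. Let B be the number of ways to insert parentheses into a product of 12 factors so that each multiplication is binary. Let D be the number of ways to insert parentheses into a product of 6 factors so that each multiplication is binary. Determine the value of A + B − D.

801644

With 26 = 2·13 people, non-crossing handshake pairings are non-crossing perfect matchings on a circle, counted by C_13. So A = C_13 = 742900.
Parenthesizations of m factors correspond to full binary trees with m leaves, counted by C_{m−1}; m = 12 gives C_11. So B = C_11 = 58786.
Ways to associate a product of 6 factors correspond to binary trees on 6 leaves, so the count is C_5. So D = C_5 = 42.
A + B − D = 742900 + 58786 − 42 = 801644.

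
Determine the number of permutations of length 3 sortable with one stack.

5

Stack-sortable permutations are exactly the 231-avoiding ones, counted by C_n; here n = 3.
C_3 = 5.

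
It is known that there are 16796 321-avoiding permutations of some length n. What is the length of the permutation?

Permutations of [n] avoiding a fixed length-3 pattern are counted by C_n, and C_10 = 16796.

10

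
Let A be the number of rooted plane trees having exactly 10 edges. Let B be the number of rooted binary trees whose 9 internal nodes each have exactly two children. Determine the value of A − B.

Rooted ordered trees with n edges are counted by C_n; here n = 10. So A = C_10 = 16796.
Full binary trees with n internal nodes are counted by C_n; here n = 9. So B = C_9 = 4862.
A − B = 16796 − 4862 = 11934.

11934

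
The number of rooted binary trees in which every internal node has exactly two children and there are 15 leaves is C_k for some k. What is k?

A full binary tree with L leaves has L−1 internal nodes and is counted by C_{L−1}; L = 15 gives C_14.

14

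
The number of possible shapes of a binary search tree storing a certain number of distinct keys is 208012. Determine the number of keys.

Binary search tree shapes on n keys are counted by C_n. The Catalan number equal to 208012 is C_12.

12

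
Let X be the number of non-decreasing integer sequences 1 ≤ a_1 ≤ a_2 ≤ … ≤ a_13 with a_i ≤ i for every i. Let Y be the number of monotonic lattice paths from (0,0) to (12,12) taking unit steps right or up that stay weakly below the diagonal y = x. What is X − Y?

Such sub-staircase sequences of length n are counted by C_n; here n = 13. So X = C_13 = 742900.
Monotone paths in an n×n grid that stay weakly below the diagonal are counted by C_n; here n = 12. So Y = C_12 = 208012.
X − Y = 742900 − 208012 = 534888.

534888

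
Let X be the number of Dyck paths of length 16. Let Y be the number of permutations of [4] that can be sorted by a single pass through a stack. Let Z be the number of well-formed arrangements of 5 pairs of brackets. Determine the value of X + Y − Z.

1402

Dyck paths of semilength n (length 2n) are counted by C_n; here n = 8. So X = C_8 = 1430.
By Knuth's characterisation, the stack-sortable permutations of length 4 are the 231-avoiders, numbering C_4. So Y = C_4 = 14.
Balanced strings of n pairs of brackets are counted by C_n; here n = 5. So Z = C_5 = 42.
X + Y − Z = 1430 + 14 − 42 = 1402.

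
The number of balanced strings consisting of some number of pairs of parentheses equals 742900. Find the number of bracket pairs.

Balanced strings of n bracket-pairs are counted by C_n. Since C_13 = 742900, the index is 13.

13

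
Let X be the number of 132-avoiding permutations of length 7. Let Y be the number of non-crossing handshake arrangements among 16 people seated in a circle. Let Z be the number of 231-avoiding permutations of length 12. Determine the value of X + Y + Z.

Permutations of [n] avoiding any single length-3 pattern are counted by C_n; here n = 7. So X = C_7 = 429.
Non-crossing handshake pairings of 2n people are counted by C_n; 16 people gives n = 8. So Y = C_8 = 1430.
Permutations of [n] avoiding any single length-3 pattern are counted by C_n; here n = 12. So Z = C_12 = 208012.
X + Y + Z = 429 + 1430 + 208012 = 209871.

209871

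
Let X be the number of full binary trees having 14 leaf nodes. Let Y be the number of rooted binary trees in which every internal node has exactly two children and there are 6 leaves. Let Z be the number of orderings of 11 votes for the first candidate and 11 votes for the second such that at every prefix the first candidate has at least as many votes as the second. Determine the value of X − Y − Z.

A full binary tree with L leaves has L−1 internal nodes and is counted by C_{L−1}; L = 14 gives C_13. So X = C_13 = 742900.
Full binary trees with 6 leaves have 6−1 = 5 internal nodes, so there are C_5 of them. So Y = C_5 = 42.
Ballot sequences with n votes each where one side never trails are Dyck words, counted by C_n; here n = 11. So Z = C_11 = 58786.
X − Y − Z = 742900 − 42 − 58786 = 684072.

684072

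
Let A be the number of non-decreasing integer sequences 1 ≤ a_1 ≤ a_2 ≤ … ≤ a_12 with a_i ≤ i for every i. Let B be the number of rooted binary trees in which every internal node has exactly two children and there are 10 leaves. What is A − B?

203150

Such sub-staircase sequences of length n are counted by C_n; here n = 12. So A = C_12 = 208012.
A full binary tree with L leaves has L−1 internal nodes and is counted by C_{L−1}; L = 10 gives C_9. So B = C_9 = 4862.
A − B = 208012 − 4862 = 203150.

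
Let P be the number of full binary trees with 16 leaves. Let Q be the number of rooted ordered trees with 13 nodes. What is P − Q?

A full binary tree with L leaves has L−1 internal nodes and is counted by C_{L−1}; L = 16 gives C_15. So P = C_15 = 9694845.
A rooted plane tree on 13 nodes has 12 edges, and such trees are counted by C_12. So Q = C_12 = 208012.
P − Q = 9694845 − 208012 = 9486833.

9486833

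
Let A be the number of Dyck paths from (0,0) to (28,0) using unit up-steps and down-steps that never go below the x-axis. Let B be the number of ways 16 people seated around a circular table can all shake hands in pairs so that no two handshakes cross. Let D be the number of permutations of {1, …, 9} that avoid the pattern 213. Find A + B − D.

Paths of 14 up- and 14 down-steps that never dip below the axis are Dyck paths; their count is C_14. So A = C_14 = 2674440.
With 16 = 2·8 people, non-crossing handshake pairings are non-crossing perfect matchings on a circle, counted by C_8. So B = C_8 = 1430.
Permutations of [n] avoiding any single length-3 pattern are counted by C_n; here n = 9. So D = C_9 = 4862.
A + B − D = 2674440 + 1430 − 4862 = 2671008.

2671008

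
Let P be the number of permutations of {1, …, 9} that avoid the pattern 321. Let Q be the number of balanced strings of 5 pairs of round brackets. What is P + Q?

Permutations of [n] avoiding any single length-3 pattern are counted by C_n; here n = 9. So P = C_9 = 4862.
Balanced strings of n pairs of brackets are counted by C_n; here n = 5. So Q = C_5 = 42.
P + Q = 4862 + 42 = 4904.

4904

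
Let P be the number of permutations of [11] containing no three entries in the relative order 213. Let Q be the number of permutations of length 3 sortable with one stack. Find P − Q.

58781

Permutations of [n] avoiding any single length-3 pattern are counted by C_n; here n = 11. So P = C_11 = 58786.
By Knuth's characterisation, the stack-sortable permutations of length 3 are the 231-avoiders, numbering C_3. So Q = C_3 = 5.
P − Q = 58786 − 5 = 58781.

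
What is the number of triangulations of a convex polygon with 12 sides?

16796

A convex 12-gon is triangulated into 10 triangles, and the number of such triangulations is the Catalan number C_{12−2} = C_10.
C_10 = C_9 · 2(2·9+1)/(9+2) = 4862 · 38/11 = 16796.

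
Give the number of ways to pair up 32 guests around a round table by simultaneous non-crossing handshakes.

35357670

Non-crossing handshake pairings of 2n people are counted by C_n; 32 people gives n = 16.
C_16 = C_15 · 2(2·15+1)/(15+2) = 9694845 · 62/17 = 35357670.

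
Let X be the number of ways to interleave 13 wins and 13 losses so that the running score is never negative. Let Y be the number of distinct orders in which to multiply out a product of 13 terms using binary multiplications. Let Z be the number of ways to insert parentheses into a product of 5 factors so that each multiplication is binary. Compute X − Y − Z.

Ballot sequences with n votes each where one side never trails are Dyck words, counted by C_n; here n = 13. So X = C_13 = 742900.
Parenthesizations of m factors correspond to full binary trees with m leaves, counted by C_{m−1}; m = 13 gives C_12. So Y = C_12 = 208012.
Ways to associate a product of 5 factors correspond to binary trees on 5 leaves, so the count is C_4. So Z = C_4 = 14.
X − Y − Z = 742900 − 208012 − 14 = 534874.

534874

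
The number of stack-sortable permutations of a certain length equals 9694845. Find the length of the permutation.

Stack-sortable permutations of [n] are counted by C_n, and C_15 = 9694845.

15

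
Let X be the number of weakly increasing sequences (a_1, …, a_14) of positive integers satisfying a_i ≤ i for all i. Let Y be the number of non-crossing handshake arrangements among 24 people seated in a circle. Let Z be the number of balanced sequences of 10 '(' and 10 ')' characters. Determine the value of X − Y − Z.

2449632

Weakly increasing sequences with a_i ≤ i biject with Dyck paths of semilength 14, so there are C_14. So X = C_14 = 2674440.
With 24 = 2·12 people, non-crossing handshake pairings are non-crossing perfect matchings on a circle, counted by C_12. So Y = C_12 = 208012.
Balanced strings of n pairs of brackets are counted by C_n; here n = 10. So Z = C_10 = 16796.
X − Y − Z = 2674440 − 208012 − 16796 = 2449632.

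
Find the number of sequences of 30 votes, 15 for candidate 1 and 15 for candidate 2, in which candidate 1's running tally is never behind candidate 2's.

9694845

Reading a vote for the leader as '(' and for the other as ')' turns such a sequence into a balanced string of 15 pairs, so the count is C_15.
C_15 = C(30,15)/16 = 155117520/16 = 9694845.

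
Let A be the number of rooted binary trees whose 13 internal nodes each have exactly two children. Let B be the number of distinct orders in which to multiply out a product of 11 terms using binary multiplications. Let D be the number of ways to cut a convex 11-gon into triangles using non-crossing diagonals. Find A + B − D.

Full binary trees with n internal nodes are counted by C_n; here n = 13. So A = C_13 = 742900.
Parenthesizations of m factors correspond to full binary trees with m leaves, counted by C_{m−1}; m = 11 gives C_10. So B = C_10 = 16796.
Triangulations of a convex m-gon are counted by C_{m−2}; with m = 11 this is C_9. So D = C_9 = 4862.
A + B − D = 742900 + 16796 − 4862 = 754834.

754834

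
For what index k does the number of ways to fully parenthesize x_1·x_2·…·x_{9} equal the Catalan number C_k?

Bracketing 9 factors into binary products is counted by C_{9−1} = C_8.

8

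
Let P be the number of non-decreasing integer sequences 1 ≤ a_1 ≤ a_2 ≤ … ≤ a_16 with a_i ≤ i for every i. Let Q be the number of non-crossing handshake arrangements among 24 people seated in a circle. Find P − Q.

Such sub-staircase sequences of length n are counted by C_n; here n = 16. So P = C_16 = 35357670.
With 24 = 2·12 people, non-crossing handshake pairings are non-crossing perfect matchings on a circle, counted by C_12. So Q = C_12 = 208012.
P − Q = 35357670 − 208012 = 35149658.

35149658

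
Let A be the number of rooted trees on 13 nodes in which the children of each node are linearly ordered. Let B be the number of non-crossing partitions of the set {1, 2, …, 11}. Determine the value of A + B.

266798

A rooted plane tree on 13 nodes has 12 edges, and such trees are counted by C_12. So A = C_12 = 208012.
Non-crossing partitions of an n-element set are counted by C_n; here n = 11. So B = C_11 = 58786.
A + B = 208012 + 58786 = 266798.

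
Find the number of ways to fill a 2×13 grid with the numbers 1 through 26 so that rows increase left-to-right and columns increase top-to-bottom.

Standard Young tableaux of shape 2×n are counted by C_n; here n = 13.
C_13 = C(26,13)/14 = 10400600/14 = 742900.

742900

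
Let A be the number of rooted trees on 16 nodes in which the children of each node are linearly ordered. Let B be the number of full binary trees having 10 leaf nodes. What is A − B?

9689983

Rooted ordered (plane) trees on m nodes have m−1 edges and are counted by C_{m−1}; m = 16 gives C_15. So A = C_15 = 9694845.
A full binary tree with L leaves has L−1 internal nodes and is counted by C_{L−1}; L = 10 gives C_9. So B = C_9 = 4862.
A − B = 9694845 − 4862 = 9689983.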